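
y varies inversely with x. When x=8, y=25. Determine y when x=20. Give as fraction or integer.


Inverse proportion: y = k/x
Find k: k = 8 * 25 = 200
Compute y at x=20: y = 200/20
y = 10

10


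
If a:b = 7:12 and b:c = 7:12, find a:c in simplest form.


Given a:b = 7:12 and b:c = 7:12
Make b consistent. Multiply first ratio by 7: a:b = 49:84
Multiply second ratio by 12: b:c = 84:144
Now b = 84 in both, so a:b:c = 49:84:144
Therefore a:c = 49:144
Simplify by GCD: a:c = 49:144

49:144


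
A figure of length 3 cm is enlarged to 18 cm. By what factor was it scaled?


Original length = 3 cm
Scaled length = 18 cm
Scale factor = 18 / 3
= 6

6


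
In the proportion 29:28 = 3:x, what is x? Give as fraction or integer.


Setting up: 29/28 = 3/x
Cross multiply: 29 * x = 28 * 3
29x = 84
x = 84/29
x = 84/29

84/29


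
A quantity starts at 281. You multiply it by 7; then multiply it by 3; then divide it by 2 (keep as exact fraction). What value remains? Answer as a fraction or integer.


Start with 281.
Step 1: Multiply by 7: 281 * 7 = 1967
Step 2: Multiply by 3: 1967 * 3 = 5901
Step 3: Divide by 2: 5901 / 2 = 5901/2
Final result = 5901/2

5901/2


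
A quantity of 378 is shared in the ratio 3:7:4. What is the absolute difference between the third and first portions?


Total parts = 3 + 7 + 4 = 14
Value per part = 378 / 14 = 27
Shares: 3*27=81, 7*27=189, 4*27=108
Third share = 108, first share = 81
Difference = |108 - 81| = 27

27


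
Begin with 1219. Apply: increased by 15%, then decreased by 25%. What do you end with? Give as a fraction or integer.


Start: 1219
Step 1: increase by 15% => multiply by 115/100
  1219 * 115/100 = 28037/20
Step 2: decrease by 25% => multiply by 75/100
  28037/20 * 75/100 = 84111/80
Final value = 84111/80

84111/80


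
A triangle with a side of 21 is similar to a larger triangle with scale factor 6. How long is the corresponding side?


Similar triangles have proportional sides
Scale factor = 6
Smaller side = 21
Corresponding larger side = 21 * 6
= 126

126


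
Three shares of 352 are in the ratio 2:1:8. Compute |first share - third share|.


Total parts = 2 + 1 + 8 = 11
Value per part = 352 / 11 = 32
Shares: 2*32=64, 1*32=32, 8*32=256
First share = 64, third share = 256
Difference = |64 - 256| = 192

192


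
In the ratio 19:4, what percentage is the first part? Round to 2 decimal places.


Total parts = 19 + 4 = 23
First part fraction = 19/23
Percentage = (19/23) * 100
= 0.826087 * 100
= 82.61%

82.61


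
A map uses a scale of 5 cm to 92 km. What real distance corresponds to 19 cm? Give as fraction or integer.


Map scale: 5 cm = 92 km
Measured distance on map = 19 cm
Set up proportion: 19 * 92 / 5
= 1748 / 5
= 1748/5 km

1748/5


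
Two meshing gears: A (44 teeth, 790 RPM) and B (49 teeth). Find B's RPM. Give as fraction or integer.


Gear ratio: teeth_A * RPM_A = teeth_B * RPM_B
44 * 790 = 49 * RPM_B
34760 = 49 * RPM_B
RPM_B = 34760 / 49
RPM_B = 34760/49

34760/49


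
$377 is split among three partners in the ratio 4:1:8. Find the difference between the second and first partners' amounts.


Total parts = 4 + 1 + 8 = 13
Value per part = 377 / 13 = 29
Shares: 4*29=116, 1*29=29, 8*29=232
Second share = 29, first share = 116
Difference = |29 - 116| = 87

87


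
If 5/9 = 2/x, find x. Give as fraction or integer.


Setting up: 5/9 = 2/x
Cross multiply: 5 * x = 9 * 2
5x = 18
x = 18/5
x = 18/5

18/5


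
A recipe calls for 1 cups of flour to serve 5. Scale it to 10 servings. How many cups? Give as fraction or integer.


Original: 1 cups for 5 servings
Target servings = 10
Scaling factor = 10/5
New amount = 1 * 10/5
= 10/5
= 2 cups

2


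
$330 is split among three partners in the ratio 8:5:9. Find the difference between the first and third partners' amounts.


Total parts = 8 + 5 + 9 = 22
Value per part = 330 / 22 = 15
Shares: 8*15=120, 5*15=75, 9*15=135
First share = 120, third share = 135
Difference = |120 - 135| = 15

15


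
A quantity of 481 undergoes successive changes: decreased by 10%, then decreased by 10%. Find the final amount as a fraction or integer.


Start: 481
Step 1: decrease by 10% => multiply by 90/100
  481 * 90/100 = 4329/10
Step 2: decrease by 10% => multiply by 90/100
  4329/10 * 90/100 = 38961/100
Final value = 38961/100

38961/100


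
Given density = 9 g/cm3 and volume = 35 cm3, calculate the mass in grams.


Using mass = density * volume
Density = 9 g/cm3
Volume = 35 cm3
Mass = 9 * 35
= 315 g

315


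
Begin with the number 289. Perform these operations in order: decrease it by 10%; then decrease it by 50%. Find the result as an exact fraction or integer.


Start with 289.
Step 1: Decrease by 10%: 289 * 90/100 = 2601/10
Step 2: Decrease by 50%: 2601/10 * 50/100 = 2601/20
Final result = 2601/20

2601/20


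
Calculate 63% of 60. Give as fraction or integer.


Compute 63% of 60
Convert percentage: 63% = 63/100
Multiply: 60 * 63/100
= 3780/100
= 189/5

189/5


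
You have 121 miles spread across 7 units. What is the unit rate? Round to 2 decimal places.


Total miles = 121
Number of units = 7
Unit rate = 121 / 7
= 17.29 miles per unit

17.29


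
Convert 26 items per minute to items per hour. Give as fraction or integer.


Converting from per minute to per hour
Rate = 26 items per minute
Multiply by 60: 26 * 60
= 1560 items per hour

1560


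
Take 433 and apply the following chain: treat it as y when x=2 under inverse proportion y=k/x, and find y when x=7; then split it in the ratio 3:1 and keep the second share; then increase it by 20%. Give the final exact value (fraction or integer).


Start with 433.
Step 1: Inverse prop: k = (433)*2; new y = k/7 = 433*2/7 = 866/7
Step 2: Split 3:1, second share = 866/7 * 1/4 = 433/14
Step 3: Increase by 20%: 433/14 * 120/100 = 1299/35
Final result = 1299/35

1299/35


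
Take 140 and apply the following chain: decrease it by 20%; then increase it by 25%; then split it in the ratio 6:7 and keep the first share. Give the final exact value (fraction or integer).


Start with 140.
Step 1: Decrease by 20%: 140 * 80/100 = 112
Step 2: Increase by 25%: 112 * 125/100 = 140
Step 3: Split 6:7, first share = 140 * 6/13 = 840/13
Final result = 840/13

840/13


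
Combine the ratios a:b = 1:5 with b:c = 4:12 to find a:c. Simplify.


Given a:b = 1:5 and b:c = 4:12
Make b consistent. Multiply first ratio by 4: a:b = 4:20
Multiply second ratio by 5: b:c = 20:60
Now b = 20 in both, so a:b:c = 4:20:60
Therefore a:c = 4:60
Simplify by GCD: a:c = 1:15

1:15


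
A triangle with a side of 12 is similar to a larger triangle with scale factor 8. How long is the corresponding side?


Similar triangles have proportional sides
Scale factor = 8
Smaller side = 12
Corresponding larger side = 12 * 8
= 96

96


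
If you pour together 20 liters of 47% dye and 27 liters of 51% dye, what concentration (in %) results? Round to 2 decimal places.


Solute in mixture 1 = 47% of 20 L = 20*47/100 = 47/5 L
Solute in mixture 2 = 51% of 27 L = 27*51/100 = 1377/100 L
Total solute = 47/5 + 1377/100 = 2317/100 L
Total volume = 20 + 27 = 47 L
Final concentration = 2317/100/47 * 100 = 49.30%

49.30


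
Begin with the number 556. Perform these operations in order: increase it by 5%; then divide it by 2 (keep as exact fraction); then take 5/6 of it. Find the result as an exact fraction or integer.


Start with 556.
Step 1: Increase by 5%: 556 * 105/100 = 2919/5
Step 2: Divide by 2: 2919/5 / 2 = 2919/10
Step 3: Take 5/6: 2919/10 * 5/6 = 973/4
Final result = 973/4

973/4


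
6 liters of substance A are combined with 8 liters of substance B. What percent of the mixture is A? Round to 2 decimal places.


Volume of A = 6 L
Volume of B = 8 L
Total volume = 6 + 8 = 14 L
Percentage of A = (6/14) * 100
= 42.86%

42.86


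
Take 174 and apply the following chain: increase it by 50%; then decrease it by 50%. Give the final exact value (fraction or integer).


Start with 174.
Step 1: Increase by 50%: 174 * 150/100 = 261
Step 2: Decrease by 50%: 261 * 50/100 = 261/2
Final result = 261/2

261/2


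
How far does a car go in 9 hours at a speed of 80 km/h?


Using distance = speed * time
Speed = 80 km/h
Time = 9 hours
Distance = 80 * 9
= 720 km

720


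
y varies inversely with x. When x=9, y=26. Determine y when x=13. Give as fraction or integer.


Inverse proportion: y = k/x
Find k: k = 9 * 26 = 234
Compute y at x=13: y = 234/13
y = 18

18


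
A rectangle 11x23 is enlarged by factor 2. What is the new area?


Original dimensions: 11 x 23
Enlargement factor = 2
New width = 11 * 2 = 22
New height = 23 * 2 = 46
New area = 22 * 46 = 1012

1012


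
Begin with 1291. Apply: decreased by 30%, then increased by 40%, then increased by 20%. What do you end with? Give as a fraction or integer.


Start: 1291
Step 1: decrease by 30% => multiply by 70/100
  1291 * 70/100 = 9037/10
Step 2: increase by 40% => multiply by 140/100
  9037/10 * 140/100 = 63259/50
Step 3: increase by 20% => multiply by 120/100
  63259/50 * 120/100 = 189777/125
Final value = 189777/125

189777/125


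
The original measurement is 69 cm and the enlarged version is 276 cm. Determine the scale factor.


Original length = 69 cm
Scaled length = 276 cm
Scale factor = 276 / 69
= 4

4


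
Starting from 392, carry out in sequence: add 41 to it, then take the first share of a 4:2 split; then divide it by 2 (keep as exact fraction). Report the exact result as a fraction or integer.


Start with 392.
Step 1: Add 41: 392+41=433; split 4:2 first = 433*4/6 = 866/3
Step 2: Divide by 2: 866/3 / 2 = 433/3
Final result = 433/3

433/3


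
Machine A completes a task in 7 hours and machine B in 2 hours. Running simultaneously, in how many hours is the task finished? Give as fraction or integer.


Rate of A = 1/7 job per hour
Rate of B = 1/2 job per hour
Combined rate = 1/7 + 1/2
Find common denominator: (2 + 7)/(7*2) = 9/14
Combined rate = 9/14 job per hour
Time together = 1 / (9/14) = 14/9 hours

14/9


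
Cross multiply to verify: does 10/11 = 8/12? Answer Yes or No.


Cross multiply to check 10/11 = 8/12
Left cross product: 10 * 12 = 120
Right cross product: 11 * 8 = 88
120 != 88
Not equal, so proportions differ => No

No


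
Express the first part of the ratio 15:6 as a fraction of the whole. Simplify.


Total parts = 15 + 6 = 21
First part fraction = 15/21
Simplify: 15/21 = 5/7

5/7


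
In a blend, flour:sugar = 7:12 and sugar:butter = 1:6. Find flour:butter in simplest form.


Given a:b = 7:12 and b:c = 1:6
Make b consistent. Multiply first ratio by 1: a:b = 7:12
Multiply second ratio by 12: b:c = 12:72
Now b = 12 in both, so a:b:c = 7:12:72
Therefore a:c = 7:72
Simplify by GCD: a:c = 7:72

7:72


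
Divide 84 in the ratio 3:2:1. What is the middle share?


Ratio = 3:2:1
Total parts = 3 + 2 + 1 = 6
Value per part = 84 / 6 = 14
First share = 3 * 14 = 42
Middle share = 2 * 14 = 28
Third share = 1 * 14 = 14

28


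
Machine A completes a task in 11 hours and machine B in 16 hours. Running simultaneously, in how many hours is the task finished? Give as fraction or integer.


Rate of A = 1/11 job per hour
Rate of B = 1/16 job per hour
Combined rate = 1/11 + 1/16
Find common denominator: (16 + 11)/(11*16) = 27/176
Combined rate = 27/176 job per hour
Time together = 1 / (27/176) = 176/27 hours

176/27


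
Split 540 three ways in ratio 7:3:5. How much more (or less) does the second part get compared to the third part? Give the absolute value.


Total parts = 7 + 3 + 5 = 15
Value per part = 540 / 15 = 36
Shares: 7*36=252, 3*36=108, 5*36=180
Second share = 108, third share = 180
Difference = |108 - 180| = 72

72


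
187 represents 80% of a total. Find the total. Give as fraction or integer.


Given: 187 is 80% of the whole
Set up: 187 = 80/100 * whole
whole = 187 * 100 / 80
whole = 18700 / 80
whole = 935/4

935/4


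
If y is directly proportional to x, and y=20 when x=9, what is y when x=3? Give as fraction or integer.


Direct proportion: y = kx
Find k: k = 20/9 = 20/9
Compute y at x=3: y = 20/9 * 3
y = 20/3

20/3


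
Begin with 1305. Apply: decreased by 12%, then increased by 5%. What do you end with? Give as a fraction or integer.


Start: 1305
Step 1: decrease by 12% => multiply by 88/100
  1305 * 88/100 = 5742/5
Step 2: increase by 5% => multiply by 105/100
  5742/5 * 105/100 = 60291/50
Final value = 60291/50

60291/50


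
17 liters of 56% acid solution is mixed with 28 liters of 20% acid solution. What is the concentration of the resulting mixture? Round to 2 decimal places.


Solute in mixture 1 = 56% of 17 L = 17*56/100 = 238/25 L
Solute in mixture 2 = 20% of 28 L = 28*20/100 = 28/5 L
Total solute = 238/25 + 28/5 = 378/25 L
Total volume = 17 + 28 = 45 L
Final concentration = 378/25/45 * 100 = 33.60%

33.60


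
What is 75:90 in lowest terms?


Find GCD(75, 90)
GCD = 15
Divide both by 15: 75/15 = 5, 90/15 = 6
Simplified ratio = 5:6

5:6


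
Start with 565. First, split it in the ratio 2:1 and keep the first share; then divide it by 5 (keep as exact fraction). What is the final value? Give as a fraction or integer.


Start with 565.
Step 1: Split 2:1, first share = 565 * 2/3 = 1130/3
Step 2: Divide by 5: 1130/3 / 5 = 226/3
Final result = 226/3

226/3


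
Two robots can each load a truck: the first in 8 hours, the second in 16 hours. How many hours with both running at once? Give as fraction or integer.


Rate of A = 1/8 job per hour
Rate of B = 1/16 job per hour
Combined rate = 1/8 + 1/16
Find common denominator: (16 + 8)/(8*16) = 24/128
Combined rate = 3/16 job per hour
Time together = 1 / (3/16) = 16/3 hours

16/3


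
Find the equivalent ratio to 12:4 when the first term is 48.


Original ratio: 12:4
First term target: 48
Scale factor = 48 / 12 = 4
Multiply second term: 4 * 4 = 16
Equivalent ratio = 48:16

48:16


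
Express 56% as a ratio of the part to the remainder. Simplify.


Part = 56%, Remainder = 44%
Ratio = 56:44
GCD(56, 44) = 4
Simplify: 14:11 = 14:11

14:11


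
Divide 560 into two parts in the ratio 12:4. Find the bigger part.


Total parts = 12 + 4 = 16
Value per part = 560 / 16 = 35
First share = 12 * 35 = 420
Second share = 4 * 35 = 140
Larger share = 420

420


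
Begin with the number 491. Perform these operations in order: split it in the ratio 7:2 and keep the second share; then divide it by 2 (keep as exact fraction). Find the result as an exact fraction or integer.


Start with 491.
Step 1: Split 7:2, second share = 491 * 2/9 = 982/9
Step 2: Divide by 2: 982/9 / 2 = 491/9
Final result = 491/9

491/9


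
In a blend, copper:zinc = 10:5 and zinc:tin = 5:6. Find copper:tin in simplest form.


Given a:b = 10:5 and b:c = 5:6
Make b consistent. Multiply first ratio by 5: a:b = 50:25
Multiply second ratio by 5: b:c = 25:30
Now b = 25 in both, so a:b:c = 50:25:30
Therefore a:c = 50:30
Simplify by GCD: a:c = 5:3

5:3


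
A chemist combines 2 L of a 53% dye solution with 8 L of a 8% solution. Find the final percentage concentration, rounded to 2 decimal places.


Solute in mixture 1 = 53% of 2 L = 2*53/100 = 53/50 L
Solute in mixture 2 = 8% of 8 L = 8*8/100 = 16/25 L
Total solute = 53/50 + 16/25 = 17/10 L
Total volume = 2 + 8 = 10 L
Final concentration = 17/10/10 * 100 = 17.00%

17.00


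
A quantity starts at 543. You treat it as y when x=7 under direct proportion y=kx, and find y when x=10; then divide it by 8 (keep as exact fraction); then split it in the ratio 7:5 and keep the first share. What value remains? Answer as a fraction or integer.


Start with 543.
Step 1: Direct prop: k = (543)/7; new y = k*10 = 543*10/7 = 5430/7
Step 2: Divide by 8: 5430/7 / 8 = 2715/28
Step 3: Split 7:5, first share = 2715/28 * 7/12 = 905/16
Final result = 905/16

905/16


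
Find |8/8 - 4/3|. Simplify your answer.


Simplify: 8/8 = 1 and 4/3 = 4/3
Find common denominator: LCD = 3
Convert: 3/3 and 4/3
Difference = |3 - 4|/3 = 1/3
Simplified = 1/3

1/3


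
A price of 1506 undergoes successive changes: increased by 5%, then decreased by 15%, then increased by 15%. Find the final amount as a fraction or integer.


Start: 1506
Step 1: increase by 5% => multiply by 105/100
  1506 * 105/100 = 15813/10
Step 2: decrease by 15% => multiply by 85/100
  15813/10 * 85/100 = 268821/200
Step 3: increase by 15% => multiply by 115/100
  268821/200 * 115/100 = 6182883/4000
Final value = 6182883/4000

6182883/4000


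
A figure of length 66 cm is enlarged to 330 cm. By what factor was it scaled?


Original length = 66 cm
Scaled length = 330 cm
Scale factor = 330 / 66
= 5

5


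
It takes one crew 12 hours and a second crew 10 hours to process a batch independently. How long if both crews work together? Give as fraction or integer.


Rate of A = 1/12 job per hour
Rate of B = 1/10 job per hour
Combined rate = 1/12 + 1/10
Find common denominator: (10 + 12)/(12*10) = 22/120
Combined rate = 11/60 job per hour
Time together = 1 / (11/60) = 60/11 hours

60/11


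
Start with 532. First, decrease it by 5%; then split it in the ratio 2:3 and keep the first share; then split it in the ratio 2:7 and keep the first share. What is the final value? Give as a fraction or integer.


Start with 532.
Step 1: Decrease by 5%: 532 * 95/100 = 2527/5
Step 2: Split 2:3, first share = 2527/5 * 2/5 = 5054/25
Step 3: Split 2:7, first share = 5054/25 * 2/9 = 10108/225
Final result = 10108/225

10108/225


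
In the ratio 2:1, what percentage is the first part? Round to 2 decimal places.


Total parts = 2 + 1 = 3
First part fraction = 2/3
Percentage = (2/3) * 100
= 0.666667 * 100
= 66.67%

66.67


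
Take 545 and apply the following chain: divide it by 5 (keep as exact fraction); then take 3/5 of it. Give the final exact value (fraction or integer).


Start with 545.
Step 1: Divide by 5: 545 / 5 = 109
Step 2: Take 3/5: 109 * 3/5 = 327/5
Final result = 327/5

327/5


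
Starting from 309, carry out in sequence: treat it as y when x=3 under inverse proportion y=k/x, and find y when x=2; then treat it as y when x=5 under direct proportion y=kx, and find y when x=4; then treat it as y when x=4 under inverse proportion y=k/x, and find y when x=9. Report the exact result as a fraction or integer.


Start with 309.
Step 1: Inverse prop: k = (309)*3; new y = k/2 = 309*3/2 = 927/2
Step 2: Direct prop: k = (927/2)/5; new y = k*4 = 927/2*4/5 = 1854/5
Step 3: Inverse prop: k = (1854/5)*4; new y = k/9 = 1854/5*4/9 = 824/5
Final result = 824/5

824/5


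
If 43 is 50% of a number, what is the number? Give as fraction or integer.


Given: 43 is 50% of the whole
Set up: 43 = 50/100 * whole
whole = 43 * 100 / 50
whole = 4300 / 50
whole = 86

86


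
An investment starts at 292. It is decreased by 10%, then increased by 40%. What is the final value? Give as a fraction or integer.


Start: 292
Step 1: decrease by 10% => multiply by 90/100
  292 * 90/100 = 1314/5
Step 2: increase by 40% => multiply by 140/100
  1314/5 * 140/100 = 9198/25
Final value = 9198/25

9198/25


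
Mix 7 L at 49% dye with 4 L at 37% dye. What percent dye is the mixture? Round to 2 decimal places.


Solute in mixture 1 = 49% of 7 L = 7*49/100 = 343/100 L
Solute in mixture 2 = 37% of 4 L = 4*37/100 = 37/25 L
Total solute = 343/100 + 37/25 = 491/100 L
Total volume = 7 + 4 = 11 L
Final concentration = 491/100/11 * 100 = 44.64%

44.64


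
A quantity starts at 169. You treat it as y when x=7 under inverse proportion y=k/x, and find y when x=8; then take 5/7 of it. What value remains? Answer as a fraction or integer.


Start with 169.
Step 1: Inverse prop: k = (169)*7; new y = k/8 = 169*7/8 = 1183/8
Step 2: Take 5/7: 1183/8 * 5/7 = 845/8
Final result = 845/8

845/8


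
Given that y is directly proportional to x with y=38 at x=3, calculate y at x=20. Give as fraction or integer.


Direct proportion: y = kx
Find k: k = 38/3 = 38/3
Compute y at x=20: y = 38/3 * 20
y = 760/3

760/3


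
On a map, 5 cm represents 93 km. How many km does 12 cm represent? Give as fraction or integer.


Map scale: 5 cm = 93 km
Measured distance on map = 12 cm
Set up proportion: 12 * 93 / 5
= 1116 / 5
= 1116/5 km

1116/5


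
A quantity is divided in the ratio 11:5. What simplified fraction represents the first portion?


Total parts = 11 + 5 = 16
First part fraction = 11/16
Simplify: 11/16 = 11/16

11/16


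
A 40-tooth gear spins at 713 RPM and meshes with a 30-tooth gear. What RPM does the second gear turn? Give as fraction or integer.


Gear ratio: teeth_A * RPM_A = teeth_B * RPM_B
40 * 713 = 30 * RPM_B
28520 = 30 * RPM_B
RPM_B = 28520 / 30
RPM_B = 2852/3

2852/3


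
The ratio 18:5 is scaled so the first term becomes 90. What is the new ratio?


Original ratio: 18:5
First term target: 90
Scale factor = 90 / 18 = 5
Multiply second term: 5 * 5 = 25
Equivalent ratio = 90:25

90:25


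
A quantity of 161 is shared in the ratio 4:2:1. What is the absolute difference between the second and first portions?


Total parts = 4 + 2 + 1 = 7
Value per part = 161 / 7 = 23
Shares: 4*23=92, 2*23=46, 1*23=23
Second share = 46, first share = 92
Difference = |46 - 92| = 46

46


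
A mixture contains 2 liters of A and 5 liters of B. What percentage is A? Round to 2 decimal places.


Volume of A = 2 L
Volume of B = 5 L
Total volume = 2 + 5 = 7 L
Percentage of A = (2/7) * 100
= 28.57%

28.57


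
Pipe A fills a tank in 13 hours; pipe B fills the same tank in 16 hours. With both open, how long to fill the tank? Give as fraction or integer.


Rate of A = 1/13 job per hour
Rate of B = 1/16 job per hour
Combined rate = 1/13 + 1/16
Find common denominator: (16 + 13)/(13*16) = 29/208
Combined rate = 29/208 job per hour
Time together = 1 / (29/208) = 208/29 hours

208/29


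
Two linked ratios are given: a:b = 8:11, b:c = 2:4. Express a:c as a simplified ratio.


Given a:b = 8:11 and b:c = 2:4
Make b consistent. Multiply first ratio by 2: a:b = 16:22
Multiply second ratio by 11: b:c = 22:44
Now b = 22 in both, so a:b:c = 16:22:44
Therefore a:c = 16:44
Simplify by GCD: a:c = 4:11

4:11


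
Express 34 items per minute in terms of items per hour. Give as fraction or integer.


Converting from per minute to per hour
Rate = 34 items per minute
Multiply by 60: 34 * 60
= 2040 items per hour

2040


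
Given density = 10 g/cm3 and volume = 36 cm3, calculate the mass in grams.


Using mass = density * volume
Density = 10 g/cm3
Volume = 36 cm3
Mass = 10 * 36
= 360 g

360


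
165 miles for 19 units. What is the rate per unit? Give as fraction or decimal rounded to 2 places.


Total miles = 165
Number of units = 19
Unit rate = 165 / 19
= 8.68 miles per unit

8.68


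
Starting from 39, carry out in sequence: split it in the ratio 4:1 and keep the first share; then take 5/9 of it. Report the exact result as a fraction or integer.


Start with 39.
Step 1: Split 4:1, first share = 39 * 4/5 = 156/5
Step 2: Take 5/9: 156/5 * 5/9 = 52/3
Final result = 52/3

52/3


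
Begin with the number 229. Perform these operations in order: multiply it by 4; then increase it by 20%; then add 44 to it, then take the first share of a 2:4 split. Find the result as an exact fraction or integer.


Start with 229.
Step 1: Multiply by 4: 229 * 4 = 916
Step 2: Increase by 20%: 916 * 120/100 = 5496/5
Step 3: Add 44: 5496/5+44=5716/5; split 2:4 first = 5716/5*2/6 = 5716/15
Final result = 5716/15

5716/15


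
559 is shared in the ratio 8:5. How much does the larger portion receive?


Total parts = 8 + 5 = 13
Value per part = 559 / 13 = 43
First share = 8 * 43 = 344
Second share = 5 * 43 = 215
Larger share = 344

344


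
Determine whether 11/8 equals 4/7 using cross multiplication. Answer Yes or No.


Cross multiply to check 11/8 = 4/7
Left cross product: 11 * 7 = 77
Right cross product: 8 * 4 = 32
77 != 32
Not equal, so proportions differ => No

No


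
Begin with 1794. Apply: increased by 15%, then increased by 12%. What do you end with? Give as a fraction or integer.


Start: 1794
Step 1: increase by 15% => multiply by 115/100
  1794 * 115/100 = 20631/10
Step 2: increase by 12% => multiply by 112/100
  20631/10 * 112/100 = 288834/125
Final value = 288834/125

288834/125


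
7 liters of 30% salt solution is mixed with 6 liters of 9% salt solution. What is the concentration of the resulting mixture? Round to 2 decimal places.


Solute in mixture 1 = 30% of 7 L = 7*30/100 = 21/10 L
Solute in mixture 2 = 9% of 6 L = 6*9/100 = 27/50 L
Total solute = 21/10 + 27/50 = 66/25 L
Total volume = 7 + 6 = 13 L
Final concentration = 66/25/13 * 100 = 20.31%

20.31


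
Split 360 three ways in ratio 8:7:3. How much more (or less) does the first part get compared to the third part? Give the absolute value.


Total parts = 8 + 7 + 3 = 18
Value per part = 360 / 18 = 20
Shares: 8*20=160, 7*20=140, 3*20=60
First share = 160, third share = 60
Difference = |160 - 60| = 100

100


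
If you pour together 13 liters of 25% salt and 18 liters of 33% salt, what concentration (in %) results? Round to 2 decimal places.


Solute in mixture 1 = 25% of 13 L = 13*25/100 = 13/4 L
Solute in mixture 2 = 33% of 18 L = 18*33/100 = 297/50 L
Total solute = 13/4 + 297/50 = 919/100 L
Total volume = 13 + 18 = 31 L
Final concentration = 919/100/31 * 100 = 29.65%

29.65


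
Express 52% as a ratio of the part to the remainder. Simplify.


Part = 52%, Remainder = 48%
Ratio = 52:48
GCD(52, 48) = 4
Simplify: 13:12 = 13:12

13:12


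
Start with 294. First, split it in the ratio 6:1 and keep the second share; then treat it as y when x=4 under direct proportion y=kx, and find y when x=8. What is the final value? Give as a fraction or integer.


Start with 294.
Step 1: Split 6:1, second share = 294 * 1/7 = 42
Step 2: Direct prop: k = (42)/4; new y = k*8 = 42*8/4 = 84
Final result = 84

84


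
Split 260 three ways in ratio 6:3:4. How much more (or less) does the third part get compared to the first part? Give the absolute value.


Total parts = 6 + 3 + 4 = 13
Value per part = 260 / 13 = 20
Shares: 6*20=120, 3*20=60, 4*20=80
Third share = 80, first share = 120
Difference = |80 - 120| = 40

40


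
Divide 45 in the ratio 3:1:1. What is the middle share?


Ratio = 3:1:1
Total parts = 3 + 1 + 1 = 5
Value per part = 45 / 5 = 9
First share = 3 * 9 = 27
Middle share = 1 * 9 = 9
Third share = 1 * 9 = 9

9


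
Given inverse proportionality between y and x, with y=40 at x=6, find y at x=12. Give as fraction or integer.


Inverse proportion: y = k/x
Find k: k = 6 * 40 = 240
Compute y at x=12: y = 240/12
y = 20

20


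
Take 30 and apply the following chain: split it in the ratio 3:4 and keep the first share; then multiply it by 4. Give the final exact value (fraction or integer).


Start with 30.
Step 1: Split 3:4, first share = 30 * 3/7 = 90/7
Step 2: Multiply by 4: 90/7 * 4 = 360/7
Final result = 360/7

360/7


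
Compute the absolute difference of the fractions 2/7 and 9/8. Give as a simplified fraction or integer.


Simplify: 2/7 = 2/7 and 9/8 = 9/8
Find common denominator: LCD = 56
Convert: 16/56 and 63/56
Difference = |16 - 63|/56 = 47/56
Simplified = 47/56

47/56


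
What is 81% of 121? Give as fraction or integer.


Compute 81% of 121
Convert percentage: 81% = 81/100
Multiply: 121 * 81/100
= 9801/100
= 9801/100

9801/100


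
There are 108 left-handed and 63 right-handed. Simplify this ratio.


Find GCD(108, 63)
GCD = 9
Divide both by 9: 108/9 = 12, 63/9 = 7
Simplified ratio = 12:7

12:7


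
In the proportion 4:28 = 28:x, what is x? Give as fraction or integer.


Setting up: 4/28 = 28/x
Cross multiply: 4 * x = 28 * 28
4x = 784
x = 784/4
x = 196

196


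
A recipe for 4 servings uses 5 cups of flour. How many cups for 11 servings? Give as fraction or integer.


Original: 5 cups for 4 servings
Target servings = 11
Scaling factor = 11/4
New amount = 5 * 11/4
= 55/4
= 55/4 cups

55/4


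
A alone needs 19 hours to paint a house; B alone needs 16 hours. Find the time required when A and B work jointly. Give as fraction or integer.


Rate of A = 1/19 job per hour
Rate of B = 1/16 job per hour
Combined rate = 1/19 + 1/16
Find common denominator: (16 + 19)/(19*16) = 35/304
Combined rate = 35/304 job per hour
Time together = 1 / (35/304) = 304/35 hours

304/35


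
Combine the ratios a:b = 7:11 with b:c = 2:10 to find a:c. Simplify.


Given a:b = 7:11 and b:c = 2:10
Make b consistent. Multiply first ratio by 2: a:b = 14:22
Multiply second ratio by 11: b:c = 22:110
Now b = 22 in both, so a:b:c = 14:22:110
Therefore a:c = 14:110
Simplify by GCD: a:c = 7:55

7:55


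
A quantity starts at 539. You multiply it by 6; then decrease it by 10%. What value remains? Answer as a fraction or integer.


Start with 539.
Step 1: Multiply by 6: 539 * 6 = 3234
Step 2: Decrease by 10%: 3234 * 90/100 = 14553/5
Final result = 14553/5

14553/5


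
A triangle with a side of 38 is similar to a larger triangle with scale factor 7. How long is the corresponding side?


Similar triangles have proportional sides
Scale factor = 7
Smaller side = 38
Corresponding larger side = 38 * 7
= 266

266


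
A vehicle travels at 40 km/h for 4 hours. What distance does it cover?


Using distance = speed * time
Speed = 40 km/h
Time = 4 hours
Distance = 40 * 4
= 160 km

160


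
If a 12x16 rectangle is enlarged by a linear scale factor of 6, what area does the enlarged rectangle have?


Original dimensions: 12 x 16
Enlargement factor = 6
New width = 12 * 6 = 72
New height = 16 * 6 = 96
New area = 72 * 96 = 6912

6912


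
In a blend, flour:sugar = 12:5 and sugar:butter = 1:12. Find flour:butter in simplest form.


Given a:b = 12:5 and b:c = 1:12
Make b consistent. Multiply first ratio by 1: a:b = 12:5
Multiply second ratio by 5: b:c = 5:60
Now b = 5 in both, so a:b:c = 12:5:60
Therefore a:c = 12:60
Simplify by GCD: a:c = 1:5

1:5


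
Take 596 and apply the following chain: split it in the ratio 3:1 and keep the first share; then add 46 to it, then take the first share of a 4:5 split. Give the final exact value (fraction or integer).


Start with 596.
Step 1: Split 3:1, first share = 596 * 3/4 = 447
Step 2: Add 46: 447+46=493; split 4:5 first = 493*4/9 = 1972/9
Final result = 1972/9

1972/9


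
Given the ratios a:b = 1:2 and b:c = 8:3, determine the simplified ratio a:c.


Given a:b = 1:2 and b:c = 8:3
Make b consistent. Multiply first ratio by 8: a:b = 8:16
Multiply second ratio by 2: b:c = 16:6
Now b = 16 in both, so a:b:c = 8:16:6
Therefore a:c = 8:6
Simplify by GCD: a:c = 4:3

4:3


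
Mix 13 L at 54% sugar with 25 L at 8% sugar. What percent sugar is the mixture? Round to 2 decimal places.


Solute in mixture 1 = 54% of 13 L = 13*54/100 = 351/50 L
Solute in mixture 2 = 8% of 25 L = 25*8/100 = 2 L
Total solute = 351/50 + 2 = 451/50 L
Total volume = 13 + 25 = 38 L
Final concentration = 451/50/38 * 100 = 23.74%

23.74


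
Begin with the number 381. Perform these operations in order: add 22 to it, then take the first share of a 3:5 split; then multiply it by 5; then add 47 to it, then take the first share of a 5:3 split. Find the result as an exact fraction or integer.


Start with 381.
Step 1: Add 22: 381+22=403; split 3:5 first = 403*3/8 = 1209/8
Step 2: Multiply by 5: 1209/8 * 5 = 6045/8
Step 3: Add 47: 6045/8+47=6421/8; split 5:3 first = 6421/8*5/8 = 32105/64
Final result = 32105/64

32105/64


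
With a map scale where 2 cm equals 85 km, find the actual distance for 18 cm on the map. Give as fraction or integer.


Map scale: 2 cm = 85 km
Measured distance on map = 18 cm
Set up proportion: 18 * 85 / 2
= 1530 / 2
= 765 km

765


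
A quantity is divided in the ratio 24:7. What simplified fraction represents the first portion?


Total parts = 24 + 7 = 31
First part fraction = 24/31
Simplify: 24/31 = 24/31

24/31


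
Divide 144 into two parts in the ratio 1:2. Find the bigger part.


Total parts = 1 + 2 = 3
Value per part = 144 / 3 = 48
First share = 1 * 48 = 48
Second share = 2 * 48 = 96
Larger share = 96

96


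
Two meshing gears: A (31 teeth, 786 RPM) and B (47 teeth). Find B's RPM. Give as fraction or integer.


Gear ratio: teeth_A * RPM_A = teeth_B * RPM_B
31 * 786 = 47 * RPM_B
24366 = 47 * RPM_B
RPM_B = 24366 / 47
RPM_B = 24366/47

24366/47


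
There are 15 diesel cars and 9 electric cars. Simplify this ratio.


Find GCD(15, 9)
GCD = 3
Divide both by 3: 15/3 = 5, 9/3 = 3
Simplified ratio = 5:3

5:3


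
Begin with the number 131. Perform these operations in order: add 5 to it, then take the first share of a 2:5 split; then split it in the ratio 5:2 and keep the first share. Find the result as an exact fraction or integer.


Start with 131.
Step 1: Add 5: 131+5=136; split 2:5 first = 136*2/7 = 272/7
Step 2: Split 5:2, first share = 272/7 * 5/7 = 1360/49
Final result = 1360/49

1360/49


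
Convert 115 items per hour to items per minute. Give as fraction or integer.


Converting from per hour to per minute
Rate = 115 items per hour
Divide by 60: 115/60
= 23/12 items per minute

23/12


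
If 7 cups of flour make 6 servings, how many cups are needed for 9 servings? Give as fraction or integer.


Original: 7 cups for 6 servings
Target servings = 9
Scaling factor = 9/6
New amount = 7 * 9/6
= 63/6
= 21/2 cups

21/2


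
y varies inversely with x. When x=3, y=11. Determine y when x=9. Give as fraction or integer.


Inverse proportion: y = k/x
Find k: k = 3 * 11 = 33
Compute y at x=9: y = 33/9
y = 11/3

11/3


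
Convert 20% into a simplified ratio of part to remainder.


Part = 20%, Remainder = 80%
Ratio = 20:80
GCD(20, 80) = 20
Simplify: 1:4 = 1:4

1:4


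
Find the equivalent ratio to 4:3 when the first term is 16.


Original ratio: 4:3
First term target: 16
Scale factor = 16 / 4 = 4
Multiply second term: 3 * 4 = 12
Equivalent ratio = 16:12

16:12


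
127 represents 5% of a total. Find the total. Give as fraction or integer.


Given: 127 is 5% of the whole
Set up: 127 = 5/100 * whole
whole = 127 * 100 / 5
whole = 12700 / 5
whole = 2540

2540


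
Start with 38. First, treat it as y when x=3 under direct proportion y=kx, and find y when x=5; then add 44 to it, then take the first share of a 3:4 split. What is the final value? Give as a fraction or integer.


Start with 38.
Step 1: Direct prop: k = (38)/3; new y = k*5 = 38*5/3 = 190/3
Step 2: Add 44: 190/3+44=322/3; split 3:4 first = 322/3*3/7 = 46
Final result = 46

46


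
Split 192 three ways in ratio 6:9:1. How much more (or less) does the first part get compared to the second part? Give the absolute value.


Total parts = 6 + 9 + 1 = 16
Value per part = 192 / 16 = 12
Shares: 6*12=72, 9*12=108, 1*12=12
First share = 72, second share = 108
Difference = |72 - 108| = 36

36


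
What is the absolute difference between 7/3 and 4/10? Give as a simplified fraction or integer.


Simplify: 7/3 = 7/3 and 4/10 = 2/5
Find common denominator: LCD = 15
Convert: 35/15 and 6/15
Difference = |35 - 6|/15 = 29/15
Simplified = 29/15

29/15


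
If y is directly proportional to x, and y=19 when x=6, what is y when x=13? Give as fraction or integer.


Direct proportion: y = kx
Find k: k = 19/6 = 19/6
Compute y at x=13: y = 19/6 * 13
y = 247/6

247/6


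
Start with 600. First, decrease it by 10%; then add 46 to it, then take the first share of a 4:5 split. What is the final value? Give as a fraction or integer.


Start with 600.
Step 1: Decrease by 10%: 600 * 90/100 = 540
Step 2: Add 46: 540+46=586; split 4:5 first = 586*4/9 = 2344/9
Final result = 2344/9

2344/9


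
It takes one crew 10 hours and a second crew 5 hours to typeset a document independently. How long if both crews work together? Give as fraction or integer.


Rate of A = 1/10 job per hour
Rate of B = 1/5 job per hour
Combined rate = 1/10 + 1/5
Find common denominator: (5 + 10)/(10*5) = 15/50
Combined rate = 3/10 job per hour
Time together = 1 / (3/10) = 10/3 hours

10/3


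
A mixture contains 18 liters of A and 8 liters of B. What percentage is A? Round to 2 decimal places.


Volume of A = 18 L
Volume of B = 8 L
Total volume = 18 + 8 = 26 L
Percentage of A = (18/26) * 100
= 69.23%

69.23


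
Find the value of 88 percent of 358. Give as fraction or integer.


Compute 88% of 358
Convert percentage: 88% = 88/100
Multiply: 358 * 88/100
= 31504/100
= 7876/25

7876/25


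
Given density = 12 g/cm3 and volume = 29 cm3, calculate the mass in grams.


Using mass = density * volume
Density = 12 g/cm3
Volume = 29 cm3
Mass = 12 * 29
= 348 g

348


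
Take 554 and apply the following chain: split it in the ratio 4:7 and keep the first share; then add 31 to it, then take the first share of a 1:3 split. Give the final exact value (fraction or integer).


Start with 554.
Step 1: Split 4:7, first share = 554 * 4/11 = 2216/11
Step 2: Add 31: 2216/11+31=2557/11; split 1:3 first = 2557/11*1/4 = 2557/44
Final result = 2557/44

2557/44


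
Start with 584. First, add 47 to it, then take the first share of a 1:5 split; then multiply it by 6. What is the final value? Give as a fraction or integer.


Start with 584.
Step 1: Add 47: 584+47=631; split 1:5 first = 631*1/6 = 631/6
Step 2: Multiply by 6: 631/6 * 6 = 631
Final result = 631

631


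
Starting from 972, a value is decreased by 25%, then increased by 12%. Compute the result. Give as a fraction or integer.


Start: 972
Step 1: decrease by 25% => multiply by 75/100
  972 * 75/100 = 729
Step 2: increase by 12% => multiply by 112/100
  729 * 112/100 = 20412/25
Final value = 20412/25

20412/25


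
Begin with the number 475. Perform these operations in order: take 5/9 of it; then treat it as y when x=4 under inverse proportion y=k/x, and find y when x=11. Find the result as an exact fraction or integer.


Start with 475.
Step 1: Take 5/9: 475 * 5/9 = 2375/9
Step 2: Inverse prop: k = (2375/9)*4; new y = k/11 = 2375/9*4/11 = 9500/99
Final result = 9500/99

9500/99


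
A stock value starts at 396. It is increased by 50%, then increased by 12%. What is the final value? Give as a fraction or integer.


Start: 396
Step 1: increase by 50% => multiply by 150/100
  396 * 150/100 = 594
Step 2: increase by 12% => multiply by 112/100
  594 * 112/100 = 16632/25
Final value = 16632/25

16632/25


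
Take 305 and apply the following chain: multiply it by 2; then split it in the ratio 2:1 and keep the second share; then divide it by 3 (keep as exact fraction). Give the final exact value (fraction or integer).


Start with 305.
Step 1: Multiply by 2: 305 * 2 = 610
Step 2: Split 2:1, second share = 610 * 1/3 = 610/3
Step 3: Divide by 3: 610/3 / 3 = 610/9
Final result = 610/9

610/9


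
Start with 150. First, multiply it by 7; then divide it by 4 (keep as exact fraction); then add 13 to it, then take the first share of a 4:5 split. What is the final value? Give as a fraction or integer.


Start with 150.
Step 1: Multiply by 7: 150 * 7 = 1050
Step 2: Divide by 4: 1050 / 4 = 525/2
Step 3: Add 13: 525/2+13=551/2; split 4:5 first = 551/2*4/9 = 1102/9
Final result = 1102/9

1102/9


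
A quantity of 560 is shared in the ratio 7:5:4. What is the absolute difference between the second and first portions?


Total parts = 7 + 5 + 4 = 16
Value per part = 560 / 16 = 35
Shares: 7*35=245, 5*35=175, 4*35=140
Second share = 175, first share = 245
Difference = |175 - 245| = 70

70


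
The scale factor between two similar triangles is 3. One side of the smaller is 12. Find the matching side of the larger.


Similar triangles have proportional sides
Scale factor = 3
Smaller side = 12
Corresponding larger side = 12 * 3
= 36

36


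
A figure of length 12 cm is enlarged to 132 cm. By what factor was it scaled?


Original length = 12 cm
Scaled length = 132 cm
Scale factor = 132 / 12
= 11

11
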